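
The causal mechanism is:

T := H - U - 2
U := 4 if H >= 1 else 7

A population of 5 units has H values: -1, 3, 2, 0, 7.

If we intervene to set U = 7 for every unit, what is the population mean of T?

The intervention sets U=7 in all 5 units regardless of H. Recomputing T per unit gives -10, -6, -7, -9, -2; average -6.8.

-6.8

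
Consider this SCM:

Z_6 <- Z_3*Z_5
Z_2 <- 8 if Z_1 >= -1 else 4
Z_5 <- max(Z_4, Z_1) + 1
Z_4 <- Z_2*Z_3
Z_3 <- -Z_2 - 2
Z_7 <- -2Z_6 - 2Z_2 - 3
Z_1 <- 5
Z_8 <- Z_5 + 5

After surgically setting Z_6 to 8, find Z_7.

-35

Intervening sets Z_6 = 8 and removes its equation (Z_6 <- Z_3*Z_5).
Z_2 = 8 if Z_1 >= -1 else 4  [with Z_1=5]  = 8
Z_7 = -2Z_6 - 2Z_2 - 3  [with Z_6=8, Z_2=8]  = -35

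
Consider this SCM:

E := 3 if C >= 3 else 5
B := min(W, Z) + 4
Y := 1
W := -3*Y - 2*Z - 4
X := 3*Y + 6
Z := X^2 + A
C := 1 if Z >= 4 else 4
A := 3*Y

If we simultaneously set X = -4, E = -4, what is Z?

19

The joint intervention fixes X = -4, E = -4, removing each variable's own equation.
A = 3*Y  [with Y=1]  = 3
Z = X^2 + A  [with X=-4, A=3]  = 19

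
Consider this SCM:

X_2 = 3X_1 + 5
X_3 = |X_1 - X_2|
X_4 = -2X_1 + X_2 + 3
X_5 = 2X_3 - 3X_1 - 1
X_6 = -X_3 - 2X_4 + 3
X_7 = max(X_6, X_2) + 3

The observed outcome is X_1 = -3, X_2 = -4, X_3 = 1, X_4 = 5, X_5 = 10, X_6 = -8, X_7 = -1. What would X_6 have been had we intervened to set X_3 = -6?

-1

The intervention breaks the incoming arrows to X_3: X_3 = |X_1 - X_2| no longer applies, and X_3 = -6.
X_2 = 3X_1 + 5  [with X_1=-3]  = -4
X_4 = -2X_1 + X_2 + 3  [with X_1=-3, X_2=-4]  = 5
X_6 = -X_3 - 2X_4 + 3  [with X_3=-6, X_4=5]  = -1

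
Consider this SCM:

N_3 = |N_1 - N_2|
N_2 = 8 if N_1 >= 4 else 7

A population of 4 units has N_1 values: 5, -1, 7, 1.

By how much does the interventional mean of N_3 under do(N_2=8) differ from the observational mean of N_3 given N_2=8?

3

Every unit gets N_2=8 under the intervention. N_3 values become 3, 9, 1, 7; E[N_3|do(N_2=8)] = 5.
E[N_3|N_2=8] averages over only the 2 units with N_2=8 (N_1 = 5, 7): N_3 = 3, 1, mean 2.
Difference = 5 − 2 = 3.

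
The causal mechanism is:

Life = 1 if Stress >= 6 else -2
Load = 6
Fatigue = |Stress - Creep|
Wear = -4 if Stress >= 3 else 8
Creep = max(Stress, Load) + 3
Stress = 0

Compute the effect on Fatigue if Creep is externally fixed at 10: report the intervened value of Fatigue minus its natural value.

1

do(Creep=10) replaces the equation Creep = max(Stress, Load) + 3 with the constant Creep = 10.
Fatigue = |Stress - Creep|  [with Stress=0, Creep=10]  = 10
Without intervention: Creep = max(Stress, Load) + 3  [with Stress=0, Load=6]  = 9; Fatigue = |Stress - Creep|  [with Stress=0, Creep=9]  = 9.
Change = 10 − 9 = 1.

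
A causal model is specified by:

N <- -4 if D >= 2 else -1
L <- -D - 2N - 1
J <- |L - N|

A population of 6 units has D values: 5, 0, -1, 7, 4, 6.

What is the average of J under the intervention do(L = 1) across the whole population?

do(L=1) breaks L's dependence on D. With L=1 fixed, J across the units is 5, 2, 2, 5, 5, 5, mean 4.

4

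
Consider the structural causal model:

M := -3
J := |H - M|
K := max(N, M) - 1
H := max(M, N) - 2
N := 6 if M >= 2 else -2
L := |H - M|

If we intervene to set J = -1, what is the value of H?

-4

do(J=-1) replaces the equation J := |H - M| with the constant J = -1.
H is not downstream of the intervention, so its value is determined by the original equations.
N = 6 if M >= 2 else -2  [with M=-3]  = -2
H = max(M, N) - 2  [with M=-3, N=-2]  = -4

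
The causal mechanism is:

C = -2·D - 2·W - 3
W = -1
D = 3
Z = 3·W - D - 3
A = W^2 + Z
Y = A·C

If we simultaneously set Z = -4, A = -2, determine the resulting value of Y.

14

Setting Z = -4, A = -2 by intervention discards those variables' equations.
C = -2·D - 2·W - 3  [with D=3, W=-1]  = -7
Y = A·C  [with A=-2, C=-7]  = 14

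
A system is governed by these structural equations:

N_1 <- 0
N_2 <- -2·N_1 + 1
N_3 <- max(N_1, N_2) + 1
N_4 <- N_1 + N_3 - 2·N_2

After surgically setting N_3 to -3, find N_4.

The intervention breaks the incoming arrows to N_3: N_3 <- max(N_1, N_2) + 1 no longer applies, and N_3 = -3.
N_2 = -2·N_1 + 1  [with N_1=0]  = 1
N_4 = N_1 + N_3 - 2·N_2  [with N_1=0, N_3=-3, N_2=1]  = -5

-5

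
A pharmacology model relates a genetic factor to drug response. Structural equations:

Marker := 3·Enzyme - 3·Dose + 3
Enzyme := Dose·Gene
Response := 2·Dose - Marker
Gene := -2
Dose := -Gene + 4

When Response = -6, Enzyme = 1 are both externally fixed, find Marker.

-12

Under do(Response = -6, Enzyme = 1), each intervened variable's structural equation is replaced by its fixed value.
Dose = -Gene + 4  [with Gene=-2]  = 6
Marker = 3·Enzyme - 3·Dose + 3  [with Enzyme=1, Dose=6]  = -12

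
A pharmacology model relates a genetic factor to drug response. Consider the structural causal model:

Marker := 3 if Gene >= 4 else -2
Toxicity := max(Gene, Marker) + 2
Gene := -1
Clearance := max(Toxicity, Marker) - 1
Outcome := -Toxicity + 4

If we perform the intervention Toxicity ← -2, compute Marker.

-2

Under do(Toxicity=-2), the mechanism Toxicity := max(Gene, Marker) + 2 is discarded; Toxicity is fixed at -2.
Since Marker is not a descendant of the intervened variable, it is unaffected.
Marker = 3 if Gene >= 4 else -2  [with Gene=-1]  = -2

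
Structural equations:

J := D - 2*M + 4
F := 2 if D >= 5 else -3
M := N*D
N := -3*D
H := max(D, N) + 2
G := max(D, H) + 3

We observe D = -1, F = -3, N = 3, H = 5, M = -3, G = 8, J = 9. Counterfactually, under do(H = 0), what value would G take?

3

Under do(H=0), the mechanism H := max(D, N) + 2 is discarded; H is fixed at 0.
G = max(D, H) + 3  [with D=-1, H=0]  = 3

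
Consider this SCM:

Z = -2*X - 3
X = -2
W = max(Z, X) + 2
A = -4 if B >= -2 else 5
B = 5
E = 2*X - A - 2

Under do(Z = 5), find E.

The intervention breaks the incoming arrows to Z: Z = -2*X - 3 no longer applies, and Z = 5.
Since E is not a descendant of the intervened variable, it is unaffected.
A = -4 if B >= -2 else 5  [with B=5]  = -4
E = 2*X - A - 2  [with X=-2, A=-4]  = -2

-2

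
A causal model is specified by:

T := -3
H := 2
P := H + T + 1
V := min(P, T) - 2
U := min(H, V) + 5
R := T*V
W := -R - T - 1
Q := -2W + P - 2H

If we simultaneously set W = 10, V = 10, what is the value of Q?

-24

The joint intervention fixes W = 10, V = 10, removing each variable's own equation.
P = H + T + 1  [with H=2, T=-3]  = 0
Q = -2W + P - 2H  [with W=10, P=0, H=2]  = -24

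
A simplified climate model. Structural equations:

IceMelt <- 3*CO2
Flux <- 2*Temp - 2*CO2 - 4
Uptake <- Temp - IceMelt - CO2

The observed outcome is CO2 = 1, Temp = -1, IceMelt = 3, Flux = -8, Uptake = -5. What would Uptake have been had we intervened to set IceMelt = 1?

do(IceMelt=1) replaces the equation IceMelt <- 3*CO2 with the constant IceMelt = 1.
Uptake = Temp - IceMelt - CO2  [with Temp=-1, IceMelt=1, CO2=1]  = -3

-3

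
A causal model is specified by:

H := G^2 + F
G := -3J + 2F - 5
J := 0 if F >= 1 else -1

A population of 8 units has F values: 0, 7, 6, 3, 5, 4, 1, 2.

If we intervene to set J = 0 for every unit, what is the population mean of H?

Every unit gets J=0 under the intervention. H values become 25, 88, 55, 4, 30, 13, 10, 3; E[H|do(J=0)] = 28.5.

28.5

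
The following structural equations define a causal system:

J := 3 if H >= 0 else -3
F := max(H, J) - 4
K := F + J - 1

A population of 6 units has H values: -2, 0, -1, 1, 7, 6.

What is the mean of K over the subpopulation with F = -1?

1

Conditioning on F=-1 selects the 2 unit(s) with H ∈ {0, 1}. Their K values: 1, 1. Mean = 1.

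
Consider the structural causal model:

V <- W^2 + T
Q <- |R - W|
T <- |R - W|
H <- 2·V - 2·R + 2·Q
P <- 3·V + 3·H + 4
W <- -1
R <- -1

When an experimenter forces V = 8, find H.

Under do(V=8), the mechanism V <- W^2 + T is discarded; V is fixed at 8.
Q = |R - W|  [with R=-1, W=-1]  = 0
H = 2·V - 2·R + 2·Q  [with V=8, R=-1, Q=0]  = 18

18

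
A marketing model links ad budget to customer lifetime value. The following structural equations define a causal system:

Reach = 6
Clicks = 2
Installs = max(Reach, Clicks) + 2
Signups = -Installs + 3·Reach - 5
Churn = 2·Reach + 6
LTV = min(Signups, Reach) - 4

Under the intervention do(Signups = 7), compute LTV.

2

Under do(Signups=7), the mechanism Signups = -Installs + 3·Reach - 5 is discarded; Signups is fixed at 7.
LTV = min(Signups, Reach) - 4  [with Signups=7, Reach=6]  = 2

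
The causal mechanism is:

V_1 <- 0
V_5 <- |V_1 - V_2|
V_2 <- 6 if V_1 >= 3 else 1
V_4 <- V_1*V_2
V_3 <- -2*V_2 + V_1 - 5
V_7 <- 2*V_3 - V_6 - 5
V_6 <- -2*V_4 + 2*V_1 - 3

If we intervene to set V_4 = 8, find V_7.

The intervention breaks the incoming arrows to V_4: V_4 <- V_1*V_2 no longer applies, and V_4 = 8.
V_2 = 6 if V_1 >= 3 else 1  [with V_1=0]  = 1
V_3 = -2*V_2 + V_1 - 5  [with V_2=1, V_1=0]  = -7
V_6 = -2*V_4 + 2*V_1 - 3  [with V_4=8, V_1=0]  = -19
V_7 = 2*V_3 - V_6 - 5  [with V_3=-7, V_6=-19]  = 0

0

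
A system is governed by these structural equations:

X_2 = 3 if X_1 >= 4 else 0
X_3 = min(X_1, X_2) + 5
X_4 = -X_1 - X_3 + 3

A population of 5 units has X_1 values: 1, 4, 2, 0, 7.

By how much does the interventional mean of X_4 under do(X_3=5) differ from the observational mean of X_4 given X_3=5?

do(X_3=5) breaks X_3's dependence on X_1. With X_3=5 fixed, X_4 across the units is -3, -6, -4, -2, -9, mean -4.8.
Observing X_3=5 restricts to units where X_3's equation naturally yields 5: X_1 ∈ {1, 2, 0}. In that subpopulation X_4 = -3, -4, -2, mean -3.
Difference = -4.8 − (-3) = -1.8.

-1.8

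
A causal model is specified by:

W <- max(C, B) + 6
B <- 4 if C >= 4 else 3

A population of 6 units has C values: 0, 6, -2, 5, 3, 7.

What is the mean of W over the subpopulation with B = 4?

12

Conditioning on B=4 selects the 3 unit(s) with C ∈ {6, 5, 7}. Their W values: 12, 11, 13. Mean = 12.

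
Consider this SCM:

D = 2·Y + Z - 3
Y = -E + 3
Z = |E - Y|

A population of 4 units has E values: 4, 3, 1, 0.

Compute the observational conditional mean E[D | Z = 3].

Observing Z=3 restricts to units where Z's equation naturally yields 3: E ∈ {3, 0}. In that subpopulation D = 0, 6, mean 3.

3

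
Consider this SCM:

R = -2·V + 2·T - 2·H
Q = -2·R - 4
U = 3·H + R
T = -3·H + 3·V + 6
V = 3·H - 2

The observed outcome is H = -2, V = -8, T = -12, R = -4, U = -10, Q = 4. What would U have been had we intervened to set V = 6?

do(V=6) replaces the equation V = 3·H - 2 with the constant V = 6.
T = -3·H + 3·V + 6  [with H=-2, V=6]  = 30
R = -2·V + 2·T - 2·H  [with V=6, T=30, H=-2]  = 52
U = 3·H + R  [with H=-2, R=52]  = 46

46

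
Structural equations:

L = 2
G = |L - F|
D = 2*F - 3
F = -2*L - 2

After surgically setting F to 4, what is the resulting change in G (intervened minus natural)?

Under do(F=4), the mechanism F = -2*L - 2 is discarded; F is fixed at 4.
G = |L - F|  [with L=2, F=4]  = 2
Without intervention: F = -2*L - 2  [with L=2]  = -6; G = |L - F|  [with L=2, F=-6]  = 8.
Change = 2 − 8 = -6.

-6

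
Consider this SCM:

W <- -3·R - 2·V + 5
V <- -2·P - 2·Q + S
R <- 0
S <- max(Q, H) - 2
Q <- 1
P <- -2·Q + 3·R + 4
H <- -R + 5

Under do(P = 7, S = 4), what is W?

Under do(P = 7, S = 4), each intervened variable's structural equation is replaced by its fixed value.
V = -2·P - 2·Q + S  [with P=7, Q=1, S=4]  = -12
W = -3·R - 2·V + 5  [with R=0, V=-12]  = 29

29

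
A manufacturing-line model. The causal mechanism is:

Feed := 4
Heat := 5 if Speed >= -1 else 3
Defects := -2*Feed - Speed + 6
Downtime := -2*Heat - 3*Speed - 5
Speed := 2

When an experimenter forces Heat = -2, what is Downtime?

do(Heat=-2) replaces the equation Heat := 5 if Speed >= -1 else 3 with the constant Heat = -2.
Downtime = -2*Heat - 3*Speed - 5  [with Heat=-2, Speed=2]  = -7

-7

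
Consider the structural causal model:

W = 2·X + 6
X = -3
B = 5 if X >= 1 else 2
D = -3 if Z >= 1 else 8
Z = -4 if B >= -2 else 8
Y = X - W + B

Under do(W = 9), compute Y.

-10

The intervention breaks the incoming arrows to W: W = 2·X + 6 no longer applies, and W = 9.
B = 5 if X >= 1 else 2  [with X=-3]  = 2
Y = X - W + B  [with X=-3, W=9, B=2]  = -10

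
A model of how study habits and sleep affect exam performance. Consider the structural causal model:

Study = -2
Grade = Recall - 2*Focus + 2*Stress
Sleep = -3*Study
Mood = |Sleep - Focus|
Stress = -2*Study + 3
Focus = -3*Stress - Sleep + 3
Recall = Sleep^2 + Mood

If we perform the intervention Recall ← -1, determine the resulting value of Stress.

do(Recall=-1) replaces the equation Recall = Sleep^2 + Mood with the constant Recall = -1.
Stress is not downstream of the intervention, so its value is determined by the original equations.
Stress = -2*Study + 3  [with Study=-2]  = 7

7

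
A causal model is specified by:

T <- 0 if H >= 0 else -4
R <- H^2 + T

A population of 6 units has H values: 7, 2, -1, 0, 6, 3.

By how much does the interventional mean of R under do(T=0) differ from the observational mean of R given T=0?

do(T=0) breaks T's dependence on H. With T=0 fixed, R across the units is 49, 4, 1, 0, 36, 9, mean 16.5.
Observing T=0 restricts to units where T's equation naturally yields 0: H ∈ {7, 2, 0, 6, 3}. In that subpopulation R = 49, 4, 0, 36, 9, mean 19.6.
Difference = 16.5 − 19.6 = -3.1.

-3.1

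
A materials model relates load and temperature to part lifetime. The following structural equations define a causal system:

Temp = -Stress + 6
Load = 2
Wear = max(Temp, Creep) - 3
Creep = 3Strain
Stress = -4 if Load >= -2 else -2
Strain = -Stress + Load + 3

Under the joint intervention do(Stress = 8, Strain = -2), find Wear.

Under do(Stress = 8, Strain = -2), each intervened variable's structural equation is replaced by its fixed value.
Temp = -Stress + 6  [with Stress=8]  = -2
Creep = 3Strain  [with Strain=-2]  = -6
Wear = max(Temp, Creep) - 3  [with Temp=-2, Creep=-6]  = -5

-5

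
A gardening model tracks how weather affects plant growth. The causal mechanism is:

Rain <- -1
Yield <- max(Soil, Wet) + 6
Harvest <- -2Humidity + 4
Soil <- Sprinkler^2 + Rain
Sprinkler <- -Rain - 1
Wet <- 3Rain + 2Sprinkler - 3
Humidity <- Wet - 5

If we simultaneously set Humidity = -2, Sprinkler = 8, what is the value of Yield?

69

The joint intervention fixes Humidity = -2, Sprinkler = 8, removing each variable's own equation.
Soil = Sprinkler^2 + Rain  [with Sprinkler=8, Rain=-1]  = 63
Wet = 3Rain + 2Sprinkler - 3  [with Rain=-1, Sprinkler=8]  = 10
Yield = max(Soil, Wet) + 6  [with Soil=63, Wet=10]  = 69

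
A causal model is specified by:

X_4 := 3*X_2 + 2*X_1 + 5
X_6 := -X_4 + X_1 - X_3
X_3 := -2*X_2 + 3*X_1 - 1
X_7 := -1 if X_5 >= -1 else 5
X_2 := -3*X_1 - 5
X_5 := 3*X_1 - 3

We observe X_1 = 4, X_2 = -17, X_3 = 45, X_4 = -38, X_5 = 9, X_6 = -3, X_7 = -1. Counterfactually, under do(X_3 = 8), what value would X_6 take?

34

The intervention breaks the incoming arrows to X_3: X_3 := -2*X_2 + 3*X_1 - 1 no longer applies, and X_3 = 8.
X_2 = -3*X_1 - 5  [with X_1=4]  = -17
X_4 = 3*X_2 + 2*X_1 + 5  [with X_2=-17, X_1=4]  = -38
X_6 = -X_4 + X_1 - X_3  [with X_4=-38, X_1=4, X_3=8]  = 34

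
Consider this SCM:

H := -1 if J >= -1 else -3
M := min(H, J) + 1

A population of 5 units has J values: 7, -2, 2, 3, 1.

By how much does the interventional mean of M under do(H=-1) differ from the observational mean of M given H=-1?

-0.2

The intervention sets H=-1 in all 5 units regardless of J. Recomputing M per unit gives 0, -1, 0, 0, 0; average -0.2.
Observing H=-1 restricts to units where H's equation naturally yields -1: J ∈ {7, 2, 3, 1}. In that subpopulation M = 0, 0, 0, 0, mean 0.
Difference = -0.2 − 0 = -0.2.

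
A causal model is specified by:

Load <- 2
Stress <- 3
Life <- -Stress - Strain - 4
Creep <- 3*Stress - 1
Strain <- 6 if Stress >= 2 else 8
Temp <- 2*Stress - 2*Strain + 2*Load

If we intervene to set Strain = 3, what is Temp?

4

The intervention breaks the incoming arrows to Strain: Strain <- 6 if Stress >= 2 else 8 no longer applies, and Strain = 3.
Temp = 2*Stress - 2*Strain + 2*Load  [with Stress=3, Strain=3, Load=2]  = 4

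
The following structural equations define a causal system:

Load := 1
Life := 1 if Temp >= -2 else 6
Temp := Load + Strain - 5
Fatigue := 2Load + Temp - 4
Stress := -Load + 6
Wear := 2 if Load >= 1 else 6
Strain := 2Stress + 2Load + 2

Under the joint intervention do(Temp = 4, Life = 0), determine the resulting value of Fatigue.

2

The joint intervention fixes Temp = 4, Life = 0, removing each variable's own equation.
Fatigue = 2Load + Temp - 4  [with Load=1, Temp=4]  = 2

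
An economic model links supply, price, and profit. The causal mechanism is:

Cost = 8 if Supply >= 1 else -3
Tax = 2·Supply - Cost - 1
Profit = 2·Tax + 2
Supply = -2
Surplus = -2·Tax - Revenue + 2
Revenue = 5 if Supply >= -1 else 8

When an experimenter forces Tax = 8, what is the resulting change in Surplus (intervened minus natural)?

-20

Under do(Tax=8), the mechanism Tax = 2·Supply - Cost - 1 is discarded; Tax is fixed at 8.
Revenue = 5 if Supply >= -1 else 8  [with Supply=-2]  = 8
Surplus = -2·Tax - Revenue + 2  [with Tax=8, Revenue=8]  = -22
Without intervention: Cost = 8 if Supply >= 1 else -3  [with Supply=-2]  = -3; Revenue = 5 if Supply >= -1 else 8  [with Supply=-2]  = 8; Tax = 2·Supply - Cost - 1  [with Supply=-2, Cost=-3]  = -2; Surplus = -2·Tax - Revenue + 2  [with Tax=-2, Revenue=8]  = -2.
Change = -22 − (-2) = -20.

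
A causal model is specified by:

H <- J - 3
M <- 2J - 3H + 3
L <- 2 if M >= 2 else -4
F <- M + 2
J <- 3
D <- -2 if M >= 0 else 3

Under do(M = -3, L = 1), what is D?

Setting M = -3, L = 1 by intervention discards those variables' equations.
D = -2 if M >= 0 else 3  [with M=-3]  = 3

3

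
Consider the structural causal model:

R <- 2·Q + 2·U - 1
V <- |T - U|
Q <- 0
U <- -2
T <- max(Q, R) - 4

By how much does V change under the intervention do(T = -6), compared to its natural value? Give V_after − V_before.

Intervening sets T = -6 and removes its equation (T <- max(Q, R) - 4).
V = |T - U|  [with T=-6, U=-2]  = 4
Without intervention: R = 2·Q + 2·U - 1  [with Q=0, U=-2]  = -5; T = max(Q, R) - 4  [with Q=0, R=-5]  = -4; V = |T - U|  [with T=-4, U=-2]  = 2.
Change = 4 − 2 = 2.

2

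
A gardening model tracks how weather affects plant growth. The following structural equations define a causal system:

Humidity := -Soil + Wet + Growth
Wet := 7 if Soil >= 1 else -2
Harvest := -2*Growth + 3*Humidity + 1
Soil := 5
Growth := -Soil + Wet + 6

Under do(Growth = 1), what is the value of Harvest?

do(Growth=1) replaces the equation Growth := -Soil + Wet + 6 with the constant Growth = 1.
Wet = 7 if Soil >= 1 else -2  [with Soil=5]  = 7
Humidity = -Soil + Wet + Growth  [with Soil=5, Wet=7, Growth=1]  = 3
Harvest = -2*Growth + 3*Humidity + 1  [with Growth=1, Humidity=3]  = 8

8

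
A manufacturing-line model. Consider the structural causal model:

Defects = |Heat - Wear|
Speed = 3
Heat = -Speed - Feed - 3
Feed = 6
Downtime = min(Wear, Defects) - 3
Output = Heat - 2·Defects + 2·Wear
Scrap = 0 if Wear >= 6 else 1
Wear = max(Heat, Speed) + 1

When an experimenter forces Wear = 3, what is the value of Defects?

15

Intervening sets Wear = 3 and removes its equation (Wear = max(Heat, Speed) + 1).
Heat = -Speed - Feed - 3  [with Speed=3, Feed=6]  = -12
Defects = |Heat - Wear|  [with Heat=-12, Wear=3]  = 15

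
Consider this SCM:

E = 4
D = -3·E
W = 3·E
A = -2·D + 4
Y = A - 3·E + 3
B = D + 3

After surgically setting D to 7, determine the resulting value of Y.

-19

do(D=7) replaces the equation D = -3·E with the constant D = 7.
A = -2·D + 4  [with D=7]  = -10
Y = A - 3·E + 3  [with A=-10, E=4]  = -19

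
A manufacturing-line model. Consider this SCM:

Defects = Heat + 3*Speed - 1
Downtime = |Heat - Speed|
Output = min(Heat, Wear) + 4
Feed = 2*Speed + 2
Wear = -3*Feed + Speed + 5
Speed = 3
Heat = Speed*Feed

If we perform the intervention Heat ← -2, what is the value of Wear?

The intervention breaks the incoming arrows to Heat: Heat = Speed*Feed no longer applies, and Heat = -2.
Wear is not downstream of the intervention, so its value is determined by the original equations.
Feed = 2*Speed + 2  [with Speed=3]  = 8
Wear = -3*Feed + Speed + 5  [with Feed=8, Speed=3]  = -16

-16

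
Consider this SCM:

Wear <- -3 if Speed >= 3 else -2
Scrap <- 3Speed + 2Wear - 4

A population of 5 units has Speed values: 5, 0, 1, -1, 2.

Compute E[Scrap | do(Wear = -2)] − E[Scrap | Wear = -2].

2.7

Every unit gets Wear=-2 under the intervention. Scrap values become 7, -8, -5, -11, -2; E[Scrap|do(Wear=-2)] = -3.8.
Observing Wear=-2 restricts to units where Wear's equation naturally yields -2: Speed ∈ {0, 1, -1, 2}. In that subpopulation Scrap = -8, -5, -11, -2, mean -6.5.
Difference = -3.8 − (-6.5) = 2.7.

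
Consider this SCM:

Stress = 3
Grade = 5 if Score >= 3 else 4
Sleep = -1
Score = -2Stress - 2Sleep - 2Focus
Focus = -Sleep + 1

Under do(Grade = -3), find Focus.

2

do(Grade=-3) replaces the equation Grade = 5 if Score >= 3 else 4 with the constant Grade = -3.
Focus is not downstream of the intervention, so its value is determined by the original equations.
Focus = -Sleep + 1  [with Sleep=-1]  = 2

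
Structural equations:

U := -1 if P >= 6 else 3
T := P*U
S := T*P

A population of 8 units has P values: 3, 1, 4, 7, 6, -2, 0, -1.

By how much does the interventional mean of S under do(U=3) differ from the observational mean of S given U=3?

28

Every unit gets U=3 under the intervention. S values become 27, 3, 48, 147, 108, 12, 0, 3; E[S|do(U=3)] = 43.5.
E[S|U=3] averages over only the 6 units with U=3 (P = 3, 1, 4, -2, 0, -1): S = 27, 3, 48, 12, 0, 3, mean 15.5.
Difference = 43.5 − 15.5 = 28.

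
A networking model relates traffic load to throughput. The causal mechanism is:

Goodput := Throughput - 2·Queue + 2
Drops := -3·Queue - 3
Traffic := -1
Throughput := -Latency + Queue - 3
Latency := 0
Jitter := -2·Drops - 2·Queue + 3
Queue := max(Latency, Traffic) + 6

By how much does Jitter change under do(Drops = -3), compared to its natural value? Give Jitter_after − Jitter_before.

-36

Intervening sets Drops = -3 and removes its equation (Drops := -3·Queue - 3).
Queue = max(Latency, Traffic) + 6  [with Latency=0, Traffic=-1]  = 6
Jitter = -2·Drops - 2·Queue + 3  [with Drops=-3, Queue=6]  = -3
Without intervention: Queue = max(Latency, Traffic) + 6  [with Latency=0, Traffic=-1]  = 6; Drops = -3·Queue - 3  [with Queue=6]  = -21; Jitter = -2·Drops - 2·Queue + 3  [with Drops=-21, Queue=6]  = 33.
Change = -3 − 33 = -36.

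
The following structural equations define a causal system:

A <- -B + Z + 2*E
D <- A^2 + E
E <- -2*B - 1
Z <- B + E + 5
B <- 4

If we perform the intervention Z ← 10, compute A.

The intervention breaks the incoming arrows to Z: Z <- B + E + 5 no longer applies, and Z = 10.
E = -2*B - 1  [with B=4]  = -9
A = -B + Z + 2*E  [with B=4, Z=10, E=-9]  = -12

-12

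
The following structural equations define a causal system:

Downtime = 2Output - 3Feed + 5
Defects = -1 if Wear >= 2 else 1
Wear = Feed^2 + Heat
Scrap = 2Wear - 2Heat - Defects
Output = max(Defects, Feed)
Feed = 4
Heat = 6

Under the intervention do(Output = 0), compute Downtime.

-7

Intervening sets Output = 0 and removes its equation (Output = max(Defects, Feed)).
Downtime = 2Output - 3Feed + 5  [with Output=0, Feed=4]  = -7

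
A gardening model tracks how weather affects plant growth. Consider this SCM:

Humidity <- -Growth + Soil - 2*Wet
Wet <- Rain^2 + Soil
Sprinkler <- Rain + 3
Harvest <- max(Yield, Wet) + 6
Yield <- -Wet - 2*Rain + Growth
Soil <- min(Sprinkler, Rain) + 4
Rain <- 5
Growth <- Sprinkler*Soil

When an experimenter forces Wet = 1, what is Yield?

The intervention breaks the incoming arrows to Wet: Wet <- Rain^2 + Soil no longer applies, and Wet = 1.
Sprinkler = Rain + 3  [with Rain=5]  = 8
Soil = min(Sprinkler, Rain) + 4  [with Sprinkler=8, Rain=5]  = 9
Growth = Sprinkler*Soil  [with Sprinkler=8, Soil=9]  = 72
Yield = -Wet - 2*Rain + Growth  [with Wet=1, Rain=5, Growth=72]  = 61

61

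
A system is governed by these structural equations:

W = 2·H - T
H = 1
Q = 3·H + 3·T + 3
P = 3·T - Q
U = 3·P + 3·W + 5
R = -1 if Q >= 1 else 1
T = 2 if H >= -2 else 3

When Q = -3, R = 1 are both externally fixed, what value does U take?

32

Under do(Q = -3, R = 1), each intervened variable's structural equation is replaced by its fixed value.
T = 2 if H >= -2 else 3  [with H=1]  = 2
P = 3·T - Q  [with T=2, Q=-3]  = 9
W = 2·H - T  [with H=1, T=2]  = 0
U = 3·P + 3·W + 5  [with P=9, W=0]  = 32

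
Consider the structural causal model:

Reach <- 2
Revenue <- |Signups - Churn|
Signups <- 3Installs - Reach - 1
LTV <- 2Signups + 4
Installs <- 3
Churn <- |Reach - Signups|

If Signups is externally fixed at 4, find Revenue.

do(Signups=4) replaces the equation Signups <- 3Installs - Reach - 1 with the constant Signups = 4.
Churn = |Reach - Signups|  [with Reach=2, Signups=4]  = 2
Revenue = |Signups - Churn|  [with Signups=4, Churn=2]  = 2

2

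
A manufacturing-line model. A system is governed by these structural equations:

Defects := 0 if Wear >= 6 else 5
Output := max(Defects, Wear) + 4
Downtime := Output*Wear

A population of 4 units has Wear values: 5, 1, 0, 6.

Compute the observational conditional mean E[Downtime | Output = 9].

18

Conditioning on Output=9 selects the 3 unit(s) with Wear ∈ {5, 1, 0}. Their Downtime values: 45, 9, 0. Mean = 18.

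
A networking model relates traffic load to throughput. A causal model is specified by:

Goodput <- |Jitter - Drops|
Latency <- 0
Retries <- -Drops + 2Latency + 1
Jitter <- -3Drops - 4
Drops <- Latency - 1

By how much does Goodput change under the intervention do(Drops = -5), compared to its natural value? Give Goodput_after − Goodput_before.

do(Drops=-5) replaces the equation Drops <- Latency - 1 with the constant Drops = -5.
Jitter = -3Drops - 4  [with Drops=-5]  = 11
Goodput = |Jitter - Drops|  [with Jitter=11, Drops=-5]  = 16
Without intervention: Drops = Latency - 1  [with Latency=0]  = -1; Jitter = -3Drops - 4  [with Drops=-1]  = -1; Goodput = |Jitter - Drops|  [with Jitter=-1, Drops=-1]  = 0.
Change = 16 − 0 = 16.

16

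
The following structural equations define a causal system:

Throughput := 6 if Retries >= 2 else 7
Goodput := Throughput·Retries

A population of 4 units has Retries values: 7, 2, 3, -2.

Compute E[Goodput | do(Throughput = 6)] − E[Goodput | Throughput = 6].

The intervention sets Throughput=6 in all 4 units regardless of Retries. Recomputing Goodput per unit gives 42, 12, 18, -12; average 15.
E[Goodput|Throughput=6] averages over only the 3 units with Throughput=6 (Retries = 7, 2, 3): Goodput = 42, 12, 18, mean 24.
Difference = 15 − 24 = -9.

-9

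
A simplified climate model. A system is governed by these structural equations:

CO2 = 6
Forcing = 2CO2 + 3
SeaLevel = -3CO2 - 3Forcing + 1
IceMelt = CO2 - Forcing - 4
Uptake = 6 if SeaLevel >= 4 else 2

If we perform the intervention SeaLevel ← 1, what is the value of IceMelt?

Under do(SeaLevel=1), the mechanism SeaLevel = -3CO2 - 3Forcing + 1 is discarded; SeaLevel is fixed at 1.
Since IceMelt is not a descendant of the intervened variable, it is unaffected.
Forcing = 2CO2 + 3  [with CO2=6]  = 15
IceMelt = CO2 - Forcing - 4  [with CO2=6, Forcing=15]  = -13

-13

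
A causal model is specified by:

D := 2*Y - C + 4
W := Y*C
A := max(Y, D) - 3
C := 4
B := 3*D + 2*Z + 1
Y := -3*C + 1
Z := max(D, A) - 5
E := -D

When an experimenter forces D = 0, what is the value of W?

-44

do(D=0) replaces the equation D := 2*Y - C + 4 with the constant D = 0.
W is not downstream of the intervention, so its value is determined by the original equations.
Y = -3*C + 1  [with C=4]  = -11
W = Y*C  [with Y=-11, C=4]  = -44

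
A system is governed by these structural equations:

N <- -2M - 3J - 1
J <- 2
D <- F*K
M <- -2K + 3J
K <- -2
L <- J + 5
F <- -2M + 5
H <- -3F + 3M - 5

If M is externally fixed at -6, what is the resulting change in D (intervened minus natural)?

The intervention breaks the incoming arrows to M: M <- -2K + 3J no longer applies, and M = -6.
F = -2M + 5  [with M=-6]  = 17
D = F*K  [with F=17, K=-2]  = -34
Without intervention: M = -2K + 3J  [with K=-2, J=2]  = 10; F = -2M + 5  [with M=10]  = -15; D = F*K  [with F=-15, K=-2]  = 30.
Change = -34 − 30 = -64.

-64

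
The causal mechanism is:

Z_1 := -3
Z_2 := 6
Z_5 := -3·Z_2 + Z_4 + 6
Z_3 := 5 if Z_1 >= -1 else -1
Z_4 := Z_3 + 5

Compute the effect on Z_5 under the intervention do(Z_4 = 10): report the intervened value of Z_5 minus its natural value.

Intervening sets Z_4 = 10 and removes its equation (Z_4 := Z_3 + 5).
Z_5 = -3·Z_2 + Z_4 + 6  [with Z_2=6, Z_4=10]  = -2
Without intervention: Z_3 = 5 if Z_1 >= -1 else -1  [with Z_1=-3]  = -1; Z_4 = Z_3 + 5  [with Z_3=-1]  = 4; Z_5 = -3·Z_2 + Z_4 + 6  [with Z_2=6, Z_4=4]  = -8.
Change = -2 − (-8) = 6.

6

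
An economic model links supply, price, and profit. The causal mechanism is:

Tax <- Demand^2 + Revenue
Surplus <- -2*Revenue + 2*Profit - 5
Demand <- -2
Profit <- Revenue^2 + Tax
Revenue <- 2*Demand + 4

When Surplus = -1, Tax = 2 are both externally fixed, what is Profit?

Under do(Surplus = -1, Tax = 2), each intervened variable's structural equation is replaced by its fixed value.
Revenue = 2*Demand + 4  [with Demand=-2]  = 0
Profit = Revenue^2 + Tax  [with Revenue=0, Tax=2]  = 2

2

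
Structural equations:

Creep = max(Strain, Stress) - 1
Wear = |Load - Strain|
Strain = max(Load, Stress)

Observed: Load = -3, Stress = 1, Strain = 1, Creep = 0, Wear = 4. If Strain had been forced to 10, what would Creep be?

The intervention breaks the incoming arrows to Strain: Strain = max(Load, Stress) no longer applies, and Strain = 10.
Creep = max(Strain, Stress) - 1  [with Strain=10, Stress=1]  = 9

9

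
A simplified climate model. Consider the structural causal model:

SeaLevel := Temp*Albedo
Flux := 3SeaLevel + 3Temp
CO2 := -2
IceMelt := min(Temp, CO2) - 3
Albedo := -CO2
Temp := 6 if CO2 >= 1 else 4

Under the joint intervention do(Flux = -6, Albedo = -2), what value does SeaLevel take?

-8

Setting Flux = -6, Albedo = -2 by intervention discards those variables' equations.
Temp = 6 if CO2 >= 1 else 4  [with CO2=-2]  = 4
SeaLevel = Temp*Albedo  [with Temp=4, Albedo=-2]  = -8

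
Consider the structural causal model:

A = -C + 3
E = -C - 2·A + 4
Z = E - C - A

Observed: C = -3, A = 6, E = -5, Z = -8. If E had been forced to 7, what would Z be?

4

The intervention breaks the incoming arrows to E: E = -C - 2·A + 4 no longer applies, and E = 7.
A = -C + 3  [with C=-3]  = 6
Z = E - C - A  [with E=7, C=-3, A=6]  = 4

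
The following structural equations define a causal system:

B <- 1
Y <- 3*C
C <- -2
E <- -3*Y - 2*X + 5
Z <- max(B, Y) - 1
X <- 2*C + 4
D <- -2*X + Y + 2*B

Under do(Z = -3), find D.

The intervention breaks the incoming arrows to Z: Z <- max(B, Y) - 1 no longer applies, and Z = -3.
No directed path runs from Z to D, so D keeps its natural value.
Y = 3*C  [with C=-2]  = -6
X = 2*C + 4  [with C=-2]  = 0
D = -2*X + Y + 2*B  [with X=0, Y=-6, B=1]  = -4

-4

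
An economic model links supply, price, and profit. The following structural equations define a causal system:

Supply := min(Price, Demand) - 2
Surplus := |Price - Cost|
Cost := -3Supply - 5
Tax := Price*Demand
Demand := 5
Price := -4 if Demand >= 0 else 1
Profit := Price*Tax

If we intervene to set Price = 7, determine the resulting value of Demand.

Under do(Price=7), the mechanism Price := -4 if Demand >= 0 else 1 is discarded; Price is fixed at 7.
Demand is not downstream of the intervention, so its value is determined by the original equations.

5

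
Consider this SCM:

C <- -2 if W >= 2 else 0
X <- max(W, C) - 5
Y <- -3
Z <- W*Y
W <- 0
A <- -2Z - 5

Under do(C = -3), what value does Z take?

The intervention breaks the incoming arrows to C: C <- -2 if W >= 2 else 0 no longer applies, and C = -3.
Z is not downstream of the intervention, so its value is determined by the original equations.
Z = W*Y  [with W=0, Y=-3]  = 0

0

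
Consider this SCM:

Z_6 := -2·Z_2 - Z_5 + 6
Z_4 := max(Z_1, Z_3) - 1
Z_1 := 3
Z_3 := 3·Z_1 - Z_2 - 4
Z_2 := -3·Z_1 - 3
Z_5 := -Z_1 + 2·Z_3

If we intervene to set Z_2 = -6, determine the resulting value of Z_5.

19

do(Z_2=-6) replaces the equation Z_2 := -3·Z_1 - 3 with the constant Z_2 = -6.
Z_3 = 3·Z_1 - Z_2 - 4  [with Z_1=3, Z_2=-6]  = 11
Z_5 = -Z_1 + 2·Z_3  [with Z_1=3, Z_3=11]  = 19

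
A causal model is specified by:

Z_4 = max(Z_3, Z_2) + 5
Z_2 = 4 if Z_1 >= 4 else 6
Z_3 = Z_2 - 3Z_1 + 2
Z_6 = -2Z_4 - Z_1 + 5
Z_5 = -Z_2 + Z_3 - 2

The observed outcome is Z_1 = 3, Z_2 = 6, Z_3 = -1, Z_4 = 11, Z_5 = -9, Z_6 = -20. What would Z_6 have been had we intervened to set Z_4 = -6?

Under do(Z_4=-6), the mechanism Z_4 = max(Z_3, Z_2) + 5 is discarded; Z_4 is fixed at -6.
Z_6 = -2Z_4 - Z_1 + 5  [with Z_4=-6, Z_1=3]  = 14

14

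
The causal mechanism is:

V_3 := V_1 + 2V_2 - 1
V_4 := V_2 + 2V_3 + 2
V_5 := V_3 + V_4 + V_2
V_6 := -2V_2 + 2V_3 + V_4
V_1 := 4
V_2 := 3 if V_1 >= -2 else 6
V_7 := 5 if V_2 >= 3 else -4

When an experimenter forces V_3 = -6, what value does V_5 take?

do(V_3=-6) replaces the equation V_3 := V_1 + 2V_2 - 1 with the constant V_3 = -6.
V_2 = 3 if V_1 >= -2 else 6  [with V_1=4]  = 3
V_4 = V_2 + 2V_3 + 2  [with V_2=3, V_3=-6]  = -7
V_5 = V_3 + V_4 + V_2  [with V_3=-6, V_4=-7, V_2=3]  = -10

-10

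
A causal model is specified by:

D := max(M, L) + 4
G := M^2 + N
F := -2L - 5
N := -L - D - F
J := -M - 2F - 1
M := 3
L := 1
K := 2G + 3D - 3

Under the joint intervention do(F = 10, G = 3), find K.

Setting F = 10, G = 3 by intervention discards those variables' equations.
D = max(M, L) + 4  [with M=3, L=1]  = 7
K = 2G + 3D - 3  [with G=3, D=7]  = 24

24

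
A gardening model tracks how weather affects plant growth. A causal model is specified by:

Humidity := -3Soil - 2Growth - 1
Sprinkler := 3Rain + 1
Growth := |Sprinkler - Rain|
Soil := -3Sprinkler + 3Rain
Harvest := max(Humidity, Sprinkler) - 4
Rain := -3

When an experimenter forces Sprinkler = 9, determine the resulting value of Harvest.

79

Under do(Sprinkler=9), the mechanism Sprinkler := 3Rain + 1 is discarded; Sprinkler is fixed at 9.
Soil = -3Sprinkler + 3Rain  [with Sprinkler=9, Rain=-3]  = -36
Growth = |Sprinkler - Rain|  [with Sprinkler=9, Rain=-3]  = 12
Humidity = -3Soil - 2Growth - 1  [with Soil=-36, Growth=12]  = 83
Harvest = max(Humidity, Sprinkler) - 4  [with Humidity=83, Sprinkler=9]  = 79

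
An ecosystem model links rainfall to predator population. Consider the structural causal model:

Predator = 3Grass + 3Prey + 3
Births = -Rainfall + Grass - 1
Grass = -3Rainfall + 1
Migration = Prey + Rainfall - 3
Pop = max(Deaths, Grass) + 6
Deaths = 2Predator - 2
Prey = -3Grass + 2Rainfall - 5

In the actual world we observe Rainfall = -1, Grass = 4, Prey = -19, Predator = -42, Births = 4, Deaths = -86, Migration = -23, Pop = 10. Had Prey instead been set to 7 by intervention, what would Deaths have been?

The intervention breaks the incoming arrows to Prey: Prey = -3Grass + 2Rainfall - 5 no longer applies, and Prey = 7.
Grass = -3Rainfall + 1  [with Rainfall=-1]  = 4
Predator = 3Grass + 3Prey + 3  [with Grass=4, Prey=7]  = 36
Deaths = 2Predator - 2  [with Predator=36]  = 70

70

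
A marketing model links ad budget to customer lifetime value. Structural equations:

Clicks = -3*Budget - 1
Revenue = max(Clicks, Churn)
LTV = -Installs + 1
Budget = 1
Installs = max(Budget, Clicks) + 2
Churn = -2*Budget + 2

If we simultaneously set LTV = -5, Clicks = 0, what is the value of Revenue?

0

The joint intervention fixes LTV = -5, Clicks = 0, removing each variable's own equation.
Churn = -2*Budget + 2  [with Budget=1]  = 0
Revenue = max(Clicks, Churn)  [with Clicks=0, Churn=0]  = 0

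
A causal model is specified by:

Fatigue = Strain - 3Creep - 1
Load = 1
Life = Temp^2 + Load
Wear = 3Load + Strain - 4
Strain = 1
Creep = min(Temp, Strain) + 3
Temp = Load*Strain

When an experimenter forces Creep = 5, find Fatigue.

Under do(Creep=5), the mechanism Creep = min(Temp, Strain) + 3 is discarded; Creep is fixed at 5.
Fatigue = Strain - 3Creep - 1  [with Strain=1, Creep=5]  = -15

-15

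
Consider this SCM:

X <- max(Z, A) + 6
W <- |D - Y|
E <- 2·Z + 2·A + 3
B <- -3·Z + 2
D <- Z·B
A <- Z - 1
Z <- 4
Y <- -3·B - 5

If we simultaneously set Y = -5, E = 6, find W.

Setting Y = -5, E = 6 by intervention discards those variables' equations.
B = -3·Z + 2  [with Z=4]  = -10
D = Z·B  [with Z=4, B=-10]  = -40
W = |D - Y|  [with D=-40, Y=-5]  = 35

35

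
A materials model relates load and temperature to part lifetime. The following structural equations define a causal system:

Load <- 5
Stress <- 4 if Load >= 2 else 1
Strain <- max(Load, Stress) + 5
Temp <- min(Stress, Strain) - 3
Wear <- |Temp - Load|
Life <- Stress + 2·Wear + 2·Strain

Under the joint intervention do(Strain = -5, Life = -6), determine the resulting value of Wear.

The joint intervention fixes Strain = -5, Life = -6, removing each variable's own equation.
Stress = 4 if Load >= 2 else 1  [with Load=5]  = 4
Temp = min(Stress, Strain) - 3  [with Stress=4, Strain=-5]  = -8
Wear = |Temp - Load|  [with Temp=-8, Load=5]  = 13

13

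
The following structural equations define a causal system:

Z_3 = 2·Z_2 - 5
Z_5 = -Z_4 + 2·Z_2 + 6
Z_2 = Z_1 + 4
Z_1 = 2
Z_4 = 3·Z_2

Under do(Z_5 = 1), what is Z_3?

7

do(Z_5=1) replaces the equation Z_5 = -Z_4 + 2·Z_2 + 6 with the constant Z_5 = 1.
Z_3 is not downstream of the intervention, so its value is determined by the original equations.
Z_2 = Z_1 + 4  [with Z_1=2]  = 6
Z_3 = 2·Z_2 - 5  [with Z_2=6]  = 7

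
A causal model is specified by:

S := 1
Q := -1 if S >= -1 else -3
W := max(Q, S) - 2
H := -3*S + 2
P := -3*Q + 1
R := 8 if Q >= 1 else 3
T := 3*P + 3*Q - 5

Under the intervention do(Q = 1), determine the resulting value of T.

Under do(Q=1), the mechanism Q := -1 if S >= -1 else -3 is discarded; Q is fixed at 1.
P = -3*Q + 1  [with Q=1]  = -2
T = 3*P + 3*Q - 5  [with P=-2, Q=1]  = -8

-8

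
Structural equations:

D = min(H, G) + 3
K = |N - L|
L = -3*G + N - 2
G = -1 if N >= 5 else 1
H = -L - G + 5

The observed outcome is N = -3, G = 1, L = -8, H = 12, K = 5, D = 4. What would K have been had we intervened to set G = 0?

do(G=0) replaces the equation G = -1 if N >= 5 else 1 with the constant G = 0.
L = -3*G + N - 2  [with G=0, N=-3]  = -5
K = |N - L|  [with N=-3, L=-5]  = 2

2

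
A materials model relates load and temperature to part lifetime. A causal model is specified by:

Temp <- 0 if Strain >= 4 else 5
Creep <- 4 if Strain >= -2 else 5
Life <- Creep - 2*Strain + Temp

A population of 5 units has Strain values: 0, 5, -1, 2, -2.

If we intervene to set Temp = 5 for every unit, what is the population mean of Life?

Under do(Temp=5), Temp's equation is replaced by Temp=5 for every unit. Per-unit Life: 9, -1, 11, 5, 13. Mean = 7.4.

7.4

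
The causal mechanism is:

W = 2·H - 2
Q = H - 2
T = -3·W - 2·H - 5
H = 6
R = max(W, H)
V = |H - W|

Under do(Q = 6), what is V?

4

do(Q=6) replaces the equation Q = H - 2 with the constant Q = 6.
V is not downstream of the intervention, so its value is determined by the original equations.
W = 2·H - 2  [with H=6]  = 10
V = |H - W|  [with H=6, W=10]  = 4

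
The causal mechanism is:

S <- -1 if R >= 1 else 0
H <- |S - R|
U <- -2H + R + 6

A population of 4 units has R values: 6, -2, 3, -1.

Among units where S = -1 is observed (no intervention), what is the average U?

-0.5

E[U|S=-1] averages over only the 2 units with S=-1 (R = 6, 3): U = -2, 1, mean -0.5.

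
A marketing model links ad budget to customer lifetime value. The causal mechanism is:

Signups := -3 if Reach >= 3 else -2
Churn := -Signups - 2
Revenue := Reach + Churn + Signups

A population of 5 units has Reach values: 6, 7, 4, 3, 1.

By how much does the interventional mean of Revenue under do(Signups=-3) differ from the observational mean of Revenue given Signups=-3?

-0.8

Under do(Signups=-3), Signups's equation is replaced by Signups=-3 for every unit. Per-unit Revenue: 4, 5, 2, 1, -1. Mean = 2.2.
E[Revenue|Signups=-3] averages over only the 4 units with Signups=-3 (Reach = 6, 7, 4, 3): Revenue = 4, 5, 2, 1, mean 3.
Difference = 2.2 − 3 = -0.8.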